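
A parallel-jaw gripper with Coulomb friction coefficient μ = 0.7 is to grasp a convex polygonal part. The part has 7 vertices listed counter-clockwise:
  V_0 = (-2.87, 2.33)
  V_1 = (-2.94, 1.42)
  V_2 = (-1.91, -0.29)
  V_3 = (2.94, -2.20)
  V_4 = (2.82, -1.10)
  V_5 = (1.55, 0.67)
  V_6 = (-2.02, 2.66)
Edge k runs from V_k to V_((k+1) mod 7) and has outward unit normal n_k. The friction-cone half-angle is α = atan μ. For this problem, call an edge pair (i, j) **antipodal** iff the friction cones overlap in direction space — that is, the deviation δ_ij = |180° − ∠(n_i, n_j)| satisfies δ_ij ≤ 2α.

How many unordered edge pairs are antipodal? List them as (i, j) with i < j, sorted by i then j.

count = 10; pairs: (0,3), (0,4), (0,5), (1,3), (1,4), (1,5), (2,3), (2,4), (2,5), (2,6)

α = atan 0.7 = 34.99°;  2α = 69.98°
n_0 = (-0.9971, +0.0767)
n_1 = (-0.8566, -0.5160)
n_2 = (-0.3664, -0.9304)
n_3 = (+0.9941, +0.1084)
n_4 = (+0.8125, +0.5830)
n_5 = (+0.4869, +0.8735)
n_6 = (-0.3619, +0.9322)
  (0,1): δ = 144.54°  ·
  (0,2): δ = 107.10°  ·
  (0,3): δ = 10.62°  ✓
  (0,4): δ = 40.06°  ✓
  (0,5): δ = 65.26°  ✓
  (0,6): δ = 115.62°  ·
  (1,2): δ = 142.56°  ·
  (1,3): δ = 24.84°  ✓
  (1,4): δ = 4.60°  ✓
  (1,5): δ = 29.80°  ✓
  (1,6): δ = 80.16°  ·
  (2,3): δ = 62.28°  ✓
  (2,4): δ = 32.84°  ✓
  (2,5): δ = 7.64°  ✓
  (2,6): δ = 42.71°  ✓
  (3,4): δ = 150.57°  ·
  (3,5): δ = 125.36°  ·
  (3,6): δ = 75.01°  ·
  (4,5): δ = 154.80°  ·
  (4,6): δ = 104.44°  ·
  (5,6): δ = 129.65°  ·
antipodal pairs: 10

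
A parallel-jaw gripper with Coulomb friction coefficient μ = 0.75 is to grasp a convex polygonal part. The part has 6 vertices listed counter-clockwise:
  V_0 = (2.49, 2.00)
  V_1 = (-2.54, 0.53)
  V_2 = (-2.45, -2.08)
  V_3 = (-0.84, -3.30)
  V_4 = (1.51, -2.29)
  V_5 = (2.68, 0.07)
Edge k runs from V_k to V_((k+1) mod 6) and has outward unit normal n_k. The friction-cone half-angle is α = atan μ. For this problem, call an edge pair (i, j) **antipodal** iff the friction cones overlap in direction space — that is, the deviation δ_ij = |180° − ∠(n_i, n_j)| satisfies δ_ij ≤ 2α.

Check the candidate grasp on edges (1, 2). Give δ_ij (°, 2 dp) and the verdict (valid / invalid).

δ = 129.13°, invalid

α = atan 0.75 = 36.87°;  2α = 73.74°
edge 1: e_1 = (+0.09, -2.61);  n_1 = (-0.9994, -0.0345)
edge 2: e_2 = (+1.61, -1.22);  n_2 = (-0.6040, -0.7970)
∠(n_1, n_2) = 50.87°
δ = |180° − 50.87°| = 129.13°
129.13° > 2α = 73.74°  →  invalid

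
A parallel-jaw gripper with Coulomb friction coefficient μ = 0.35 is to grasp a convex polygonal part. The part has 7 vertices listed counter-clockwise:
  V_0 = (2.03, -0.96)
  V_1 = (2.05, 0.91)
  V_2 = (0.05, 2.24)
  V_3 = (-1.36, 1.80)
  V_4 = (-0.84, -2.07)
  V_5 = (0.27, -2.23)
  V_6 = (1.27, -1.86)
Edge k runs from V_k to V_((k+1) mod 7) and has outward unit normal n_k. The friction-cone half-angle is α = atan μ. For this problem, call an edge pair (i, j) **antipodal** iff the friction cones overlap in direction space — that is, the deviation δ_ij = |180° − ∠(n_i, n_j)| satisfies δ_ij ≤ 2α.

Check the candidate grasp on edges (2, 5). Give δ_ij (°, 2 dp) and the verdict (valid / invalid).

δ = 2.97°, valid

α = atan 0.35 = 19.29°;  2α = 38.58°
edge 2: e_2 = (-1.41, -0.44);  n_2 = (-0.2979, +0.9546)
edge 5: e_5 = (+1.00, +0.37);  n_5 = (+0.3470, -0.9379)
∠(n_2, n_5) = 177.03°
δ = |180° − 177.03°| = 2.97°
2.97° ≤ 2α = 38.58°  →  valid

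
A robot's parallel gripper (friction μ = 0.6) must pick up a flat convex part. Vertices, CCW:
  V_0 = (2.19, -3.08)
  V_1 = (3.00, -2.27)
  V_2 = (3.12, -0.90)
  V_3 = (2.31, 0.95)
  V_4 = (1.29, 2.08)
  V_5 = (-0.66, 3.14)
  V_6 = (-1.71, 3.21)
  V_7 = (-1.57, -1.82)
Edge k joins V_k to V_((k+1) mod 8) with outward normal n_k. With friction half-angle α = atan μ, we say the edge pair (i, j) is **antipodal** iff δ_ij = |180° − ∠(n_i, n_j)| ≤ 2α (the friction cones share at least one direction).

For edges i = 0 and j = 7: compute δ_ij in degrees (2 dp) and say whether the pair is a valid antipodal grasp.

α = atan 0.6 = 30.96°;  2α = 61.93°
edge 0: e_0 = (+0.81, +0.81);  n_0 = (+0.7071, -0.7071)
edge 7: e_7 = (+3.76, -1.26);  n_7 = (-0.3177, -0.9482)
∠(n_0, n_7) = 63.53°
δ = |180° − 63.53°| = 116.47°
116.47° > 2α = 61.93°  →  invalid

δ = 116.47°, invalid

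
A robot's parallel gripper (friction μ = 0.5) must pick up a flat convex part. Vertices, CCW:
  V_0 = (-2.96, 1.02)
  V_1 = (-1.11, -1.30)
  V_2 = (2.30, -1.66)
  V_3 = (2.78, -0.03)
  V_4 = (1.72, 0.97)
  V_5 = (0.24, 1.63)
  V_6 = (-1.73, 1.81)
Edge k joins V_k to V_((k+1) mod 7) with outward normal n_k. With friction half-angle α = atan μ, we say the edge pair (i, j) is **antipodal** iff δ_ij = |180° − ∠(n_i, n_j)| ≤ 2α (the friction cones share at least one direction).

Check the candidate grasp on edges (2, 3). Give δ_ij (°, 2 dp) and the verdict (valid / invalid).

α = atan 0.5 = 26.57°;  2α = 53.13°
edge 2: e_2 = (+0.48, +1.63);  n_2 = (+0.9593, -0.2825)
edge 3: e_3 = (-1.06, +1.00);  n_3 = (+0.6862, +0.7274)
∠(n_2, n_3) = 63.08°
δ = |180° − 63.08°| = 116.92°
116.92° > 2α = 53.13°  →  invalid

δ = 116.92°, invalid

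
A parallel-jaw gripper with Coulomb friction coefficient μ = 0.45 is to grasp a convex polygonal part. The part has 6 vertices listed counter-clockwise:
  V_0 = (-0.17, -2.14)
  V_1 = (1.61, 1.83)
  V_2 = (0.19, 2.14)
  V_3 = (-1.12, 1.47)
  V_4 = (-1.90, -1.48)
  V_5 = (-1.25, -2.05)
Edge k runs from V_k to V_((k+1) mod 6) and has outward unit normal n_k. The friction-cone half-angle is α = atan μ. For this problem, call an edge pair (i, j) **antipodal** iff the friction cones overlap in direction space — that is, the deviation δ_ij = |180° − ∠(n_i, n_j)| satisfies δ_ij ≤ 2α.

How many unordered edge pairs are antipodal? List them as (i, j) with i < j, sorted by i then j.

α = atan 0.45 = 24.23°;  2α = 48.46°
n_0 = (+0.9125, -0.4091)
n_1 = (+0.2133, +0.9770)
n_2 = (-0.4554, +0.8903)
n_3 = (-0.9668, +0.2556)
n_4 = (-0.6593, -0.7519)
n_5 = (-0.0830, -0.9965)
  (0,1): δ = 78.17°  ·
  (0,2): δ = 38.76°  ✓
  (0,3): δ = 9.34°  ✓
  (0,4): δ = 72.90°  ·
  (0,5): δ = 109.39°  ·
  (1,2): δ = 140.60°  ·
  (1,3): δ = 92.50°  ·
  (1,4): δ = 28.93°  ✓
  (1,5): δ = 7.55°  ✓
  (2,3): δ = 131.90°  ·
  (2,4): δ = 68.34°  ·
  (2,5): δ = 31.85°  ✓
  (3,4): δ = 116.44°  ·
  (3,5): δ = 79.95°  ·
  (4,5): δ = 143.52°  ·
antipodal pairs: 5

count = 5; pairs: (0,2), (0,3), (1,4), (1,5), (2,5)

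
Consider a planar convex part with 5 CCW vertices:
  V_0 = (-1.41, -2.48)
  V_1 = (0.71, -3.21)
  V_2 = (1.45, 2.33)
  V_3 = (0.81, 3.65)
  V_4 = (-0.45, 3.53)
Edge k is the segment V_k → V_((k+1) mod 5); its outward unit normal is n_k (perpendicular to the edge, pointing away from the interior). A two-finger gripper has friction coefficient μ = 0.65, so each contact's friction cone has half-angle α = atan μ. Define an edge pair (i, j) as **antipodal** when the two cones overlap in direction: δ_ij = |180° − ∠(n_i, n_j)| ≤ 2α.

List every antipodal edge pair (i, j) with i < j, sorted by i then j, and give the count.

count = 4; pairs: (0,2), (0,3), (1,4), (2,4)

α = atan 0.65 = 33.02°;  2α = 66.05°
n_0 = (-0.3256, -0.9455)
n_1 = (+0.9912, -0.1324)
n_2 = (+0.8998, +0.4363)
n_3 = (-0.0948, +0.9955)
n_4 = (-0.9875, +0.1577)
  (0,1): δ = 78.61°  ·
  (0,2): δ = 45.13°  ✓
  (0,3): δ = 24.44°  ✓
  (0,4): δ = 99.93°  ·
  (1,2): δ = 146.53°  ·
  (1,3): δ = 76.95°  ·
  (1,4): δ = 1.47°  ✓
  (2,3): δ = 110.43°  ·
  (2,4): δ = 34.94°  ✓
  (3,4): δ = 104.52°  ·
antipodal pairs: 4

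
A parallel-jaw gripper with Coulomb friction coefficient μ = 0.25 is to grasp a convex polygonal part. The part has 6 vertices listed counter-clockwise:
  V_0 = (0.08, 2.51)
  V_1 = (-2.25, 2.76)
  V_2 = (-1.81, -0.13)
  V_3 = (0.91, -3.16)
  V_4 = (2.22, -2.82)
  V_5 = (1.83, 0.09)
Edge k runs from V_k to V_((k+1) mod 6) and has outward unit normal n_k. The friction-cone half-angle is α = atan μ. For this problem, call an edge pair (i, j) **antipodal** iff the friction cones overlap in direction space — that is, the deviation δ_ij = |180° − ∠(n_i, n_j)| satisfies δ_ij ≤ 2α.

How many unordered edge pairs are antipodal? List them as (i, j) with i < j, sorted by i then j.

count = 4; pairs: (0,3), (1,4), (1,5), (2,5)

α = atan 0.25 = 14.04°;  2α = 28.07°
n_0 = (+0.1067, +0.9943)
n_1 = (-0.9886, -0.1505)
n_2 = (-0.7441, -0.6680)
n_3 = (+0.2512, -0.9679)
n_4 = (+0.9911, +0.1328)
n_5 = (+0.8103, +0.5860)
  (0,1): δ = 75.22°  ·
  (0,2): δ = 41.96°  ·
  (0,3): δ = 20.67°  ✓
  (0,4): δ = 103.76°  ·
  (0,5): δ = 132.00°  ·
  (1,2): δ = 146.74°  ·
  (1,3): δ = 84.11°  ·
  (1,4): δ = 1.02°  ✓
  (1,5): δ = 27.22°  ✓
  (2,3): δ = 117.36°  ·
  (2,4): δ = 34.28°  ·
  (2,5): δ = 6.04°  ✓
  (3,4): δ = 96.92°  ·
  (3,5): δ = 68.68°  ·
  (4,5): δ = 151.76°  ·
antipodal pairs: 4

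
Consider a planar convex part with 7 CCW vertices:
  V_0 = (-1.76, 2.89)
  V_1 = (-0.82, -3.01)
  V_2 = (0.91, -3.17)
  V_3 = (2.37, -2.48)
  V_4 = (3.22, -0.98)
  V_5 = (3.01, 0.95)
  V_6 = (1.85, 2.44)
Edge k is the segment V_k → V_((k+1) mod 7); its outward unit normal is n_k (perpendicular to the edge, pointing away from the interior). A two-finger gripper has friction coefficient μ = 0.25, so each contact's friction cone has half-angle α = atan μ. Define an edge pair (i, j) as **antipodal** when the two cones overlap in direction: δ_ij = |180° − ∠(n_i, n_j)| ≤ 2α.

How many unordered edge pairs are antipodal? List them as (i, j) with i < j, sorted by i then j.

count = 2; pairs: (0,4), (1,6)

α = atan 0.25 = 14.04°;  2α = 28.07°
n_0 = (-0.9875, -0.1573)
n_1 = (-0.0921, -0.9958)
n_2 = (+0.4273, -0.9041)
n_3 = (+0.8700, -0.4930)
n_4 = (+0.9941, +0.1082)
n_5 = (+0.7891, +0.6143)
n_6 = (+0.1237, +0.9923)
  (0,1): δ = 104.34°  ·
  (0,2): δ = 73.76°  ·
  (0,3): δ = 38.59°  ·
  (0,4): δ = 2.84°  ✓
  (0,5): δ = 28.85°  ·
  (0,6): δ = 73.84°  ·
  (1,2): δ = 149.42°  ·
  (1,3): δ = 114.25°  ·
  (1,4): δ = 78.51°  ·
  (1,5): δ = 46.81°  ·
  (1,6): δ = 1.82°  ✓
  (2,3): δ = 144.83°  ·
  (2,4): δ = 109.09°  ·
  (2,5): δ = 77.39°  ·
  (2,6): δ = 32.40°  ·
  (3,4): δ = 144.25°  ·
  (3,5): δ = 112.56°  ·
  (3,6): δ = 67.57°  ·
  (4,5): δ = 148.31°  ·
  (4,6): δ = 103.32°  ·
  (5,6): δ = 135.01°  ·
antipodal pairs: 2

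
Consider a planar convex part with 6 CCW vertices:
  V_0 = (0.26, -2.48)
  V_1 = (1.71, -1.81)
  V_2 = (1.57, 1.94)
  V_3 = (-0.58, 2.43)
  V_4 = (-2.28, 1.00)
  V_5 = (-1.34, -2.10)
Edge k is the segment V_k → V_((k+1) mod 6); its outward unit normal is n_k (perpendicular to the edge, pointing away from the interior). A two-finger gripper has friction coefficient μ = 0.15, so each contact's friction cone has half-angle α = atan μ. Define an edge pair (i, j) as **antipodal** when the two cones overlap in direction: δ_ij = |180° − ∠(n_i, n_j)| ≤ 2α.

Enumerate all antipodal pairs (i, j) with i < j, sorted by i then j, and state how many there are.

α = atan 0.15 = 8.53°;  2α = 17.06°
n_0 = (+0.4195, -0.9078)
n_1 = (+0.9993, +0.0373)
n_2 = (+0.2222, +0.9750)
n_3 = (-0.6437, +0.7653)
n_4 = (-0.9570, -0.2902)
n_5 = (-0.2311, -0.9729)
  (0,1): δ = 112.66°  ·
  (0,2): δ = 37.64°  ·
  (0,3): δ = 15.27°  ✓
  (0,4): δ = 82.07°  ·
  (0,5): δ = 141.84°  ·
  (1,2): δ = 104.98°  ·
  (1,3): δ = 52.07°  ·
  (1,4): δ = 14.73°  ✓
  (1,5): δ = 74.50°  ·
  (2,3): δ = 127.09°  ·
  (2,4): δ = 60.29°  ·
  (2,5): δ = 0.52°  ✓
  (3,4): δ = 113.20°  ·
  (3,5): δ = 53.43°  ·
  (4,5): δ = 120.23°  ·
antipodal pairs: 3

count = 3; pairs: (0,3), (1,4), (2,5)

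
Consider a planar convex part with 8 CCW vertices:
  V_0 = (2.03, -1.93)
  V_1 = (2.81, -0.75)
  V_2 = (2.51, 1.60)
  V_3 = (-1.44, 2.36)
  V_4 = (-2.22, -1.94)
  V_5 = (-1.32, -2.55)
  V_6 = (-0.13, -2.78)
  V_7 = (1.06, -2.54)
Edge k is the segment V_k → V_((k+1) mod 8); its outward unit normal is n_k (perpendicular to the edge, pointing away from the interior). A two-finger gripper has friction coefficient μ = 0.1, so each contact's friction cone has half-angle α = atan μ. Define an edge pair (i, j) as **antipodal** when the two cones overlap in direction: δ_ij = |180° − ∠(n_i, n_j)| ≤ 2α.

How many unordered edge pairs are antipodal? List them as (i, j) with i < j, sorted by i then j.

count = 1; pairs: (2,5)

α = atan 0.1 = 5.71°;  2α = 11.42°
n_0 = (+0.8342, -0.5514)
n_1 = (+0.9919, +0.1266)
n_2 = (+0.1889, +0.9820)
n_3 = (-0.9839, +0.1785)
n_4 = (-0.5611, -0.8278)
n_5 = (-0.1898, -0.9818)
n_6 = (+0.1977, -0.9803)
n_7 = (+0.5324, -0.8465)
  (0,1): δ = 139.26°  ·
  (0,2): δ = 67.43°  ·
  (0,3): δ = 23.18°  ·
  (0,4): δ = 89.34°  ·
  (0,5): δ = 112.53°  ·
  (0,6): δ = 134.87°  ·
  (0,7): δ = 155.63°  ·
  (1,2): δ = 108.17°  ·
  (1,3): δ = 17.56°  ·
  (1,4): δ = 48.60°  ·
  (1,5): δ = 71.79°  ·
  (1,6): δ = 94.13°  ·
  (1,7): δ = 114.89°  ·
  (2,3): δ = 89.39°  ·
  (2,4): δ = 23.24°  ·
  (2,5): δ = 0.05°  ✓
  (2,6): δ = 22.29°  ·
  (2,7): δ = 43.06°  ·
  (3,4): δ = 113.85°  ·
  (3,5): δ = 90.66°  ·
  (3,6): δ = 68.32°  ·
  (3,7): δ = 47.55°  ·
  (4,5): δ = 156.81°  ·
  (4,6): δ = 134.47°  ·
  (4,7): δ = 113.71°  ·
  (5,6): δ = 157.66°  ·
  (5,7): δ = 136.90°  ·
  (6,7): δ = 159.24°  ·
antipodal pairs: 1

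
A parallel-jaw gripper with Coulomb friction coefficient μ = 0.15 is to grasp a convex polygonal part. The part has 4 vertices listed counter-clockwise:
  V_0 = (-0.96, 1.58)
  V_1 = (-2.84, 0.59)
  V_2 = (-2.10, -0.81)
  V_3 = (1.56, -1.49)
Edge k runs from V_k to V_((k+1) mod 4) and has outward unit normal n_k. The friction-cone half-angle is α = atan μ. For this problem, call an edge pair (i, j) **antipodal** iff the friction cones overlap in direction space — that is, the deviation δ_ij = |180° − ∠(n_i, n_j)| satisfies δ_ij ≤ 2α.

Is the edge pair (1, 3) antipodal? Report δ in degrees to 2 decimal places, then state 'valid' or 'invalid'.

δ = 11.52°, valid

α = atan 0.15 = 8.53°;  2α = 17.06°
edge 1: e_1 = (+0.74, -1.40);  n_1 = (-0.8841, -0.4673)
edge 3: e_3 = (-2.52, +3.07);  n_3 = (+0.7729, +0.6345)
∠(n_1, n_3) = 168.48°
δ = |180° − 168.48°| = 11.52°
11.52° ≤ 2α = 17.06°  →  valid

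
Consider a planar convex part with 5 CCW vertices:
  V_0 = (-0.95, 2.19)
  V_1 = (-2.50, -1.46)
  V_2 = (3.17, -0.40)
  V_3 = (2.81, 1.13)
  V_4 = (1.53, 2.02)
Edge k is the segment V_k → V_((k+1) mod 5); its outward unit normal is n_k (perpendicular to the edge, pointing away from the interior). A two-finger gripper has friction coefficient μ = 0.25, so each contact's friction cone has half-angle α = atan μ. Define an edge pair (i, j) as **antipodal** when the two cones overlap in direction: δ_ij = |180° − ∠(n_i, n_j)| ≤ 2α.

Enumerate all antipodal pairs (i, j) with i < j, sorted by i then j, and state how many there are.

count = 1; pairs: (1,4)

α = atan 0.25 = 14.04°;  2α = 28.07°
n_0 = (-0.9204, +0.3909)
n_1 = (+0.1838, -0.9830)
n_2 = (+0.9734, +0.2290)
n_3 = (+0.5709, +0.8210)
n_4 = (+0.0684, +0.9977)
  (0,1): δ = 56.40°  ·
  (0,2): δ = 36.25°  ·
  (0,3): δ = 78.20°  ·
  (0,4): δ = 109.09°  ·
  (1,2): δ = 87.35°  ·
  (1,3): δ = 45.40°  ·
  (1,4): δ = 14.51°  ✓
  (2,3): δ = 138.05°  ·
  (2,4): δ = 107.16°  ·
  (3,4): δ = 149.11°  ·
antipodal pairs: 1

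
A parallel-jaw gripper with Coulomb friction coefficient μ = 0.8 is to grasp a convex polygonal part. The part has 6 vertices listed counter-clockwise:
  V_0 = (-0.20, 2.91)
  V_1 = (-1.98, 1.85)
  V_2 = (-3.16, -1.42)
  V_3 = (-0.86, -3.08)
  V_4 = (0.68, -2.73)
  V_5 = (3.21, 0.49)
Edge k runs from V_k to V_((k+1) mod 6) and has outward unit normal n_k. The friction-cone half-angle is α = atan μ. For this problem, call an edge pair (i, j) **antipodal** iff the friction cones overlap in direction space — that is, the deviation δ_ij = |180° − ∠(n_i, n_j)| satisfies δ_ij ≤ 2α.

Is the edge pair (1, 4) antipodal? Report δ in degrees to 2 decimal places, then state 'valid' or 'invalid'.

δ = 18.31°, valid

α = atan 0.8 = 38.66°;  2α = 77.32°
edge 1: e_1 = (-1.18, -3.27);  n_1 = (-0.9406, +0.3394)
edge 4: e_4 = (+2.53, +3.22);  n_4 = (+0.7863, -0.6178)
∠(n_1, n_4) = 161.69°
δ = |180° − 161.69°| = 18.31°
18.31° ≤ 2α = 77.32°  →  valid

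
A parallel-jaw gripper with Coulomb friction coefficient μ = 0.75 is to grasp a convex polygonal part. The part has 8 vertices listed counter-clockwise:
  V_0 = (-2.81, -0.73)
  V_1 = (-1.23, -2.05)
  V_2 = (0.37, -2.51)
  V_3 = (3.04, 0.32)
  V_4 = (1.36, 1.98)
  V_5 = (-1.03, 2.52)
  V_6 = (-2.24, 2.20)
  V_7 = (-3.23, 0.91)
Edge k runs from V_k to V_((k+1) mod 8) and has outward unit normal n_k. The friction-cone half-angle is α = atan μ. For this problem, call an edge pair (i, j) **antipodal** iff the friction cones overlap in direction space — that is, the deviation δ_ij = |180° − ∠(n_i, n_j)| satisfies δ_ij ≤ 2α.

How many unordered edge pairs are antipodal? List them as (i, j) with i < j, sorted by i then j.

count = 13; pairs: (0,3), (0,4), (0,5), (1,3), (1,4), (1,5), (1,6), (2,4), (2,5), (2,6), (2,7), (3,7), (4,7)

α = atan 0.75 = 36.87°;  2α = 73.74°
n_0 = (-0.6411, -0.7674)
n_1 = (-0.2763, -0.9611)
n_2 = (+0.7274, -0.6862)
n_3 = (+0.7029, +0.7113)
n_4 = (+0.2204, +0.9754)
n_5 = (-0.2557, +0.9668)
n_6 = (-0.7933, +0.6088)
n_7 = (-0.9687, -0.2481)
  (0,1): δ = 156.16°  ·
  (0,2): δ = 93.46°  ·
  (0,3): δ = 4.78°  ✓
  (0,4): δ = 27.15°  ✓
  (0,5): δ = 54.69°  ✓
  (0,6): δ = 92.37°  ·
  (0,7): δ = 144.24°  ·
  (1,2): δ = 117.29°  ·
  (1,3): δ = 28.62°  ✓
  (1,4): δ = 3.31°  ✓
  (1,5): δ = 30.85°  ✓
  (1,6): δ = 68.54°  ✓
  (1,7): δ = 120.40°  ·
  (2,3): δ = 91.32°  ·
  (2,4): δ = 59.40°  ✓
  (2,5): δ = 31.85°  ✓
  (2,6): δ = 5.83°  ✓
  (2,7): δ = 57.70°  ✓
  (3,4): δ = 148.07°  ·
  (3,5): δ = 120.53°  ·
  (3,6): δ = 82.85°  ·
  (3,7): δ = 30.98°  ✓
  (4,5): δ = 152.45°  ·
  (4,6): δ = 114.77°  ·
  (4,7): δ = 62.90°  ✓
  (5,6): δ = 142.32°  ·
  (5,7): δ = 90.45°  ·
  (6,7): δ = 128.13°  ·
antipodal pairs: 13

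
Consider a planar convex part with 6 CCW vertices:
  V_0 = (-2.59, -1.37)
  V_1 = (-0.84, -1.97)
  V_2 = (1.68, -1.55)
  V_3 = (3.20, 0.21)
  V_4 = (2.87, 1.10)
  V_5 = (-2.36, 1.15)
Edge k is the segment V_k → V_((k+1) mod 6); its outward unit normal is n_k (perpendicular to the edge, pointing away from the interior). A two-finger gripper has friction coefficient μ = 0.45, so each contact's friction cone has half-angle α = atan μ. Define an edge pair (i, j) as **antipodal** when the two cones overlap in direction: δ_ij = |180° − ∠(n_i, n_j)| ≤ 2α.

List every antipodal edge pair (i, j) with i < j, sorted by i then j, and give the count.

count = 4; pairs: (0,4), (1,4), (2,5), (3,5)

α = atan 0.45 = 24.23°;  2α = 48.46°
n_0 = (-0.3243, -0.9459)
n_1 = (+0.1644, -0.9864)
n_2 = (+0.7568, -0.6536)
n_3 = (+0.9376, +0.3477)
n_4 = (+0.0096, +1.0000)
n_5 = (-0.9959, +0.0909)
  (0,1): δ = 151.61°  ·
  (0,2): δ = 111.89°  ·
  (0,3): δ = 50.73°  ·
  (0,4): δ = 18.38°  ✓
  (0,5): δ = 103.71°  ·
  (1,2): δ = 140.28°  ·
  (1,3): δ = 79.12°  ·
  (1,4): δ = 10.01°  ✓
  (1,5): δ = 75.32°  ·
  (2,3): δ = 118.84°  ·
  (2,4): δ = 49.73°  ·
  (2,5): δ = 35.60°  ✓
  (3,4): δ = 110.89°  ·
  (3,5): δ = 25.56°  ✓
  (4,5): δ = 94.67°  ·
antipodal pairs: 4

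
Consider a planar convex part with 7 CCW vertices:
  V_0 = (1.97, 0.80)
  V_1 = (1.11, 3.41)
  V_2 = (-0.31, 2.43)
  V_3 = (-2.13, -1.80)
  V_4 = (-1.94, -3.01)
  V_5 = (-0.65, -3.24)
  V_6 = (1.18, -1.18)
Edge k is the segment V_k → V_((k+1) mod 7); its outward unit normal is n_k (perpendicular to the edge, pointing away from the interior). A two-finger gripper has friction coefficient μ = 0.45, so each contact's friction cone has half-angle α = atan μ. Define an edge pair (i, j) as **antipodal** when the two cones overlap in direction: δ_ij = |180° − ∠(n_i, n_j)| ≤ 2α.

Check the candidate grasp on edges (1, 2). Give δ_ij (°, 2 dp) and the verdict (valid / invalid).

α = atan 0.45 = 24.23°;  2α = 48.46°
edge 1: e_1 = (-1.42, -0.98);  n_1 = (-0.5680, +0.8230)
edge 2: e_2 = (-1.82, -4.23);  n_2 = (-0.9186, +0.3952)
∠(n_1, n_2) = 32.11°
δ = |180° − 32.11°| = 147.89°
147.89° > 2α = 48.46°  →  invalid

δ = 147.89°, invalid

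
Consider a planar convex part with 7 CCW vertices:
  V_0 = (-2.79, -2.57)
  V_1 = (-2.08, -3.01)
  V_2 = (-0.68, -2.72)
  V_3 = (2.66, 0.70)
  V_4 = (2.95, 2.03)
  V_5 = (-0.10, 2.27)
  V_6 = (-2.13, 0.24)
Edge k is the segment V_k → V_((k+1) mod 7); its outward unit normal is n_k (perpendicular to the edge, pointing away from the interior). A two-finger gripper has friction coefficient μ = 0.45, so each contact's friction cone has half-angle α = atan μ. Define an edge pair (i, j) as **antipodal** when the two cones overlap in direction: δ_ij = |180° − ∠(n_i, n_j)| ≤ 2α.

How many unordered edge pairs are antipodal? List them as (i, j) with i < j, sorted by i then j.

count = 7; pairs: (0,4), (1,4), (1,5), (2,5), (2,6), (3,5), (3,6)

α = atan 0.45 = 24.23°;  2α = 48.46°
n_0 = (-0.5268, -0.8500)
n_1 = (+0.2028, -0.9792)
n_2 = (+0.7154, -0.6987)
n_3 = (+0.9770, -0.2130)
n_4 = (+0.0784, +0.9969)
n_5 = (-0.7071, +0.7071)
n_6 = (-0.9735, +0.2287)
  (0,1): δ = 136.51°  ·
  (0,2): δ = 102.53°  ·
  (0,3): δ = 70.51°  ·
  (0,4): δ = 27.29°  ✓
  (0,5): δ = 76.79°  ·
  (0,6): δ = 108.57°  ·
  (1,2): δ = 146.02°  ·
  (1,3): δ = 114.00°  ·
  (1,4): δ = 16.20°  ✓
  (1,5): δ = 33.30°  ✓
  (1,6): δ = 65.08°  ·
  (2,3): δ = 147.98°  ·
  (2,4): δ = 50.18°  ·
  (2,5): δ = 0.68°  ✓
  (2,6): δ = 31.10°  ✓
  (3,4): δ = 82.20°  ·
  (3,5): δ = 32.70°  ✓
  (3,6): δ = 0.92°  ✓
  (4,5): δ = 130.50°  ·
  (4,6): δ = 98.72°  ·
  (5,6): δ = 148.22°  ·
antipodal pairs: 7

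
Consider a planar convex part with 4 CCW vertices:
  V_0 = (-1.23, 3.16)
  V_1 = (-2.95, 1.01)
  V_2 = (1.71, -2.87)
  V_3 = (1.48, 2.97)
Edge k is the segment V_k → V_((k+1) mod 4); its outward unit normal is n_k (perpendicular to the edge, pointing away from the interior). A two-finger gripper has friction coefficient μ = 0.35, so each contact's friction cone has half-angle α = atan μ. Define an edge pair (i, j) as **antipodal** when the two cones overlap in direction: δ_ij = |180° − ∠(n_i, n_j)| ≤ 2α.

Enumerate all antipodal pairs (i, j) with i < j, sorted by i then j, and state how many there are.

α = atan 0.35 = 19.29°;  2α = 38.58°
n_0 = (-0.7809, +0.6247)
n_1 = (-0.6399, -0.7685)
n_2 = (+0.9992, +0.0394)
n_3 = (+0.0699, +0.9976)
  (0,1): δ = 91.12°  ·
  (0,2): δ = 40.92°  ·
  (0,3): δ = 124.65°  ·
  (1,2): δ = 47.96°  ·
  (1,3): δ = 35.77°  ✓
  (2,3): δ = 96.27°  ·
antipodal pairs: 1

count = 1; pairs: (1,3)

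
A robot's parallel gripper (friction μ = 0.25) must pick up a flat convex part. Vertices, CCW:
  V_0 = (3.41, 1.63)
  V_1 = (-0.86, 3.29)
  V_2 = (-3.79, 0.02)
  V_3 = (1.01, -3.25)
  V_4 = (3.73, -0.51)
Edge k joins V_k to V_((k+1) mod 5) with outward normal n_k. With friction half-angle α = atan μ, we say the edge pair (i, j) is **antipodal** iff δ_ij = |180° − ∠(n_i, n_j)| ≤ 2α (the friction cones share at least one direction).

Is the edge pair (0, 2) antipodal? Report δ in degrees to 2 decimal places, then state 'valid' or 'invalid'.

δ = 13.02°, valid

α = atan 0.25 = 14.04°;  2α = 28.07°
edge 0: e_0 = (-4.27, +1.66);  n_0 = (+0.3623, +0.9320)
edge 2: e_2 = (+4.80, -3.27);  n_2 = (-0.5630, -0.8264)
∠(n_0, n_2) = 166.98°
δ = |180° − 166.98°| = 13.02°
13.02° ≤ 2α = 28.07°  →  valid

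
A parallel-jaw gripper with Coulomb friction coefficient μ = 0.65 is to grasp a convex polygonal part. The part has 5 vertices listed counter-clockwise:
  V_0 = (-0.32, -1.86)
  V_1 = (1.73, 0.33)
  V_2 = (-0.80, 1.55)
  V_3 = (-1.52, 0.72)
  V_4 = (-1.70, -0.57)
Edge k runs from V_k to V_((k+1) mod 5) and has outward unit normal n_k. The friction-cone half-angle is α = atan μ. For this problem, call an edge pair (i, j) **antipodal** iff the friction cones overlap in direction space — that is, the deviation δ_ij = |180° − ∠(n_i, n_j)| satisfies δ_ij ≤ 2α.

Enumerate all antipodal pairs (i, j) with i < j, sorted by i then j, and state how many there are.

count = 3; pairs: (0,2), (0,3), (1,4)

α = atan 0.65 = 33.02°;  2α = 66.05°
n_0 = (+0.7301, -0.6834)
n_1 = (+0.4344, +0.9007)
n_2 = (-0.7554, +0.6553)
n_3 = (-0.9904, +0.1382)
n_4 = (-0.6829, -0.7305)
  (0,1): δ = 72.64°  ·
  (0,2): δ = 2.17°  ✓
  (0,3): δ = 35.17°  ✓
  (0,4): δ = 90.04°  ·
  (1,2): δ = 105.20°  ·
  (1,3): δ = 72.20°  ·
  (1,4): δ = 17.33°  ✓
  (2,3): δ = 147.00°  ·
  (2,4): δ = 92.13°  ·
  (3,4): δ = 125.13°  ·
antipodal pairs: 3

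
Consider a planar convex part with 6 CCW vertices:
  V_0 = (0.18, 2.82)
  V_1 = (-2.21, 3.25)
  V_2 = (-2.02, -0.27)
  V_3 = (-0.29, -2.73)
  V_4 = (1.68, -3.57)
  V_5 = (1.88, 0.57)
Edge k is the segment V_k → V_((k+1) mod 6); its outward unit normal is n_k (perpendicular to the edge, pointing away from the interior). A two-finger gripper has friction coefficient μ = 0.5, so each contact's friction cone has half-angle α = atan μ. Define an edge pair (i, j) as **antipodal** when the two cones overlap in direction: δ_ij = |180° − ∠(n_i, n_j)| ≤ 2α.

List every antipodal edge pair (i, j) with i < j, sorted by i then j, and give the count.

α = atan 0.5 = 26.57°;  2α = 53.13°
n_0 = (+0.1771, +0.9842)
n_1 = (-0.9985, -0.0539)
n_2 = (-0.8180, -0.5752)
n_3 = (-0.3922, -0.9199)
n_4 = (+0.9988, -0.0483)
n_5 = (+0.7979, +0.6028)
  (0,1): δ = 76.71°  ·
  (0,2): δ = 44.68°  ✓
  (0,3): δ = 12.89°  ✓
  (0,4): δ = 97.43°  ·
  (0,5): δ = 137.27°  ·
  (1,2): δ = 147.97°  ·
  (1,3): δ = 116.18°  ·
  (1,4): δ = 5.86°  ✓
  (1,5): δ = 33.98°  ✓
  (2,3): δ = 148.21°  ·
  (2,4): δ = 37.88°  ✓
  (2,5): δ = 1.96°  ✓
  (3,4): δ = 69.67°  ·
  (3,5): δ = 29.83°  ✓
  (4,5): δ = 140.16°  ·
antipodal pairs: 7

count = 7; pairs: (0,2), (0,3), (1,4), (1,5), (2,4), (2,5), (3,5)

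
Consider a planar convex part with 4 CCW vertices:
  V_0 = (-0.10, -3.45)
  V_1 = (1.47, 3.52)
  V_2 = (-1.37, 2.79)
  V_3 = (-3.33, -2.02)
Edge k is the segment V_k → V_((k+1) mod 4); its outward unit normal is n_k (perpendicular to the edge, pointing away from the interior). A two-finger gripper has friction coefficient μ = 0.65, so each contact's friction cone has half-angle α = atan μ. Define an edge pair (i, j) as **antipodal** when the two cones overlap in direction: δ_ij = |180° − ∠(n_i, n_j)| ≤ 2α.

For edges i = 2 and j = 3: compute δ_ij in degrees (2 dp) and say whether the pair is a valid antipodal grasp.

α = atan 0.65 = 33.02°;  2α = 66.05°
edge 2: e_2 = (-1.96, -4.81);  n_2 = (-0.9261, +0.3774)
edge 3: e_3 = (+3.23, -1.43);  n_3 = (-0.4048, -0.9144)
∠(n_2, n_3) = 88.29°
δ = |180° − 88.29°| = 91.71°
91.71° > 2α = 66.05°  →  invalid

δ = 91.71°, invalid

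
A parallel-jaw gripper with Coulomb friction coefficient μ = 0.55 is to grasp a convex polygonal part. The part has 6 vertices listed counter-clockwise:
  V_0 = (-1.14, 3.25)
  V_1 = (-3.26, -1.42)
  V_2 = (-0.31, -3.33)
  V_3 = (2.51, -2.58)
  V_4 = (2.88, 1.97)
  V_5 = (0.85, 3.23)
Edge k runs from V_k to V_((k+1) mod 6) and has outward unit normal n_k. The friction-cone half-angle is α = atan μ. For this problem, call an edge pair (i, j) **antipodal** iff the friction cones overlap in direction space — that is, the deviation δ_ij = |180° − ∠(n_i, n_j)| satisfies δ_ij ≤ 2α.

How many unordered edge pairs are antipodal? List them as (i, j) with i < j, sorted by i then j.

α = atan 0.55 = 28.81°;  2α = 57.62°
n_0 = (-0.9106, +0.4134)
n_1 = (-0.5435, -0.8394)
n_2 = (+0.2570, -0.9664)
n_3 = (+0.9967, -0.0811)
n_4 = (+0.5274, +0.8496)
n_5 = (+0.0100, +0.9999)
  (0,1): δ = 98.51°  ·
  (0,2): δ = 50.69°  ✓
  (0,3): δ = 19.77°  ✓
  (0,4): δ = 82.59°  ·
  (0,5): δ = 113.84°  ·
  (1,2): δ = 132.19°  ·
  (1,3): δ = 61.73°  ·
  (1,4): δ = 1.09°  ✓
  (1,5): δ = 32.35°  ✓
  (2,3): δ = 109.54°  ·
  (2,4): δ = 46.72°  ✓
  (2,5): δ = 15.47°  ✓
  (3,4): δ = 117.18°  ·
  (3,5): δ = 85.93°  ·
  (4,5): δ = 148.75°  ·
antipodal pairs: 6

count = 6; pairs: (0,2), (0,3), (1,4), (1,5), (2,4), (2,5)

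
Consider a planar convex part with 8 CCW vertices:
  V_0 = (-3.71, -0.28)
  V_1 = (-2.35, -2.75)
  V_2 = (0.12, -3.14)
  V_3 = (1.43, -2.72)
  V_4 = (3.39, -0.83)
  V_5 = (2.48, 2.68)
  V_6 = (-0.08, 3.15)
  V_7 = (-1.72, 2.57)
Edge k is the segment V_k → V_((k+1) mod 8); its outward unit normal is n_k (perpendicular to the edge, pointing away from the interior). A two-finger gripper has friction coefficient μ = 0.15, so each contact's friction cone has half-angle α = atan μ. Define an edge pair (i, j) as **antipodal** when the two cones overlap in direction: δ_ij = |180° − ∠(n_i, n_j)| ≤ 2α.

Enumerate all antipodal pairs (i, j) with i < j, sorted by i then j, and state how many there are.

count = 4; pairs: (0,4), (1,5), (2,6), (3,7)

α = atan 0.15 = 8.53°;  2α = 17.06°
n_0 = (-0.8760, -0.4823)
n_1 = (-0.1560, -0.9878)
n_2 = (+0.3053, -0.9523)
n_3 = (+0.6941, -0.7198)
n_4 = (+0.9680, +0.2510)
n_5 = (+0.1806, +0.9836)
n_6 = (-0.3334, +0.9428)
n_7 = (-0.8199, +0.5725)
  (0,1): δ = 127.81°  ·
  (0,2): δ = 101.06°  ·
  (0,3): δ = 74.88°  ·
  (0,4): δ = 14.30°  ✓
  (0,5): δ = 50.76°  ·
  (0,6): δ = 80.64°  ·
  (0,7): δ = 116.24°  ·
  (1,2): δ = 153.25°  ·
  (1,3): δ = 127.07°  ·
  (1,4): δ = 66.49°  ·
  (1,5): δ = 1.43°  ✓
  (1,6): δ = 28.45°  ·
  (1,7): δ = 64.05°  ·
  (2,3): δ = 153.82°  ·
  (2,4): δ = 93.24°  ·
  (2,5): δ = 28.18°  ·
  (2,6): δ = 1.70°  ✓
  (2,7): δ = 37.30°  ·
  (3,4): δ = 119.42°  ·
  (3,5): δ = 54.36°  ·
  (3,6): δ = 24.48°  ·
  (3,7): δ = 11.12°  ✓
  (4,5): δ = 114.94°  ·
  (4,6): δ = 85.06°  ·
  (4,7): δ = 49.46°  ·
  (5,6): δ = 150.12°  ·
  (5,7): δ = 114.52°  ·
  (6,7): δ = 144.40°  ·
antipodal pairs: 4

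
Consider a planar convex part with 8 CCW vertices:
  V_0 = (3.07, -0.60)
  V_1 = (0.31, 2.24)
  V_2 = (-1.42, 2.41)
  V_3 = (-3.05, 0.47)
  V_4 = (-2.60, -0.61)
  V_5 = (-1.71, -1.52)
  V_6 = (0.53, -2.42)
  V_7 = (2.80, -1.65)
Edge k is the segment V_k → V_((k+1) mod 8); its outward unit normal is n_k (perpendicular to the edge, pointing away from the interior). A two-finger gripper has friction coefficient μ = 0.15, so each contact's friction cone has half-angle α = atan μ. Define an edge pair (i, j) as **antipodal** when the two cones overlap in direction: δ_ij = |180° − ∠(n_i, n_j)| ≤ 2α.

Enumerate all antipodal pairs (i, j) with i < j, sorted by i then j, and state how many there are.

α = atan 0.15 = 8.53°;  2α = 17.06°
n_0 = (+0.7171, +0.6969)
n_1 = (+0.0978, +0.9952)
n_2 = (-0.7656, +0.6433)
n_3 = (-0.9231, -0.3846)
n_4 = (-0.7149, -0.6992)
n_5 = (-0.3728, -0.9279)
n_6 = (+0.3212, -0.9470)
n_7 = (+0.9685, -0.2490)
  (0,1): δ = 139.79°  ·
  (0,2): δ = 84.22°  ·
  (0,3): δ = 21.56°  ·
  (0,4): δ = 0.18°  ✓
  (0,5): δ = 23.93°  ·
  (0,6): δ = 64.56°  ·
  (0,7): δ = 121.40°  ·
  (1,2): δ = 124.42°  ·
  (1,3): δ = 61.77°  ·
  (1,4): δ = 40.02°  ·
  (1,5): δ = 16.28°  ✓
  (1,6): δ = 24.35°  ·
  (1,7): δ = 81.19°  ·
  (2,3): δ = 117.34°  ·
  (2,4): δ = 95.60°  ·
  (2,5): δ = 71.85°  ·
  (2,6): δ = 31.23°  ·
  (2,7): δ = 25.62°  ·
  (3,4): δ = 158.26°  ·
  (3,5): δ = 134.51°  ·
  (3,6): δ = 93.88°  ·
  (3,7): δ = 37.04°  ·
  (4,5): δ = 156.25°  ·
  (4,6): δ = 115.63°  ·
  (4,7): δ = 58.78°  ·
  (5,6): δ = 139.37°  ·
  (5,7): δ = 82.53°  ·
  (6,7): δ = 123.16°  ·
antipodal pairs: 2

count = 2; pairs: (0,4), (1,5)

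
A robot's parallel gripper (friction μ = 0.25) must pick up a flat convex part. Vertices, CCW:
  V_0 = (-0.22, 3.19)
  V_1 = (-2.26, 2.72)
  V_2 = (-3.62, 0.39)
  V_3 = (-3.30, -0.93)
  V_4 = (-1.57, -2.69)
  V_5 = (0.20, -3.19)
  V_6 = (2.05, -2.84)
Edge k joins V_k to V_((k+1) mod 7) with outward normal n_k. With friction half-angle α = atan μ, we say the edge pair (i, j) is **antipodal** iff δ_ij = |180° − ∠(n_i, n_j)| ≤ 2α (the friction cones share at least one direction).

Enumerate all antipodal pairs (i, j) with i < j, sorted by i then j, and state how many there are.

α = atan 0.25 = 14.04°;  2α = 28.07°
n_0 = (-0.2245, +0.9745)
n_1 = (-0.8636, +0.5041)
n_2 = (-0.9719, -0.2356)
n_3 = (-0.7132, -0.7010)
n_4 = (-0.2718, -0.9623)
n_5 = (+0.1859, -0.9826)
n_6 = (+0.9359, +0.3523)
  (0,1): δ = 133.25°  ·
  (0,2): δ = 89.35°  ·
  (0,3): δ = 58.47°  ·
  (0,4): δ = 28.75°  ·
  (0,5): δ = 2.26°  ✓
  (0,6): δ = 97.65°  ·
  (1,2): δ = 136.10°  ·
  (1,3): δ = 105.22°  ·
  (1,4): δ = 75.50°  ·
  (1,5): δ = 49.02°  ·
  (1,6): δ = 50.90°  ·
  (2,3): δ = 149.12°  ·
  (2,4): δ = 119.40°  ·
  (2,5): δ = 92.91°  ·
  (2,6): δ = 7.00°  ✓
  (3,4): δ = 150.28°  ·
  (3,5): δ = 123.79°  ·
  (3,6): δ = 23.88°  ✓
  (4,5): δ = 153.51°  ·
  (4,6): δ = 53.60°  ·
  (5,6): δ = 80.08°  ·
antipodal pairs: 3

count = 3; pairs: (0,5), (2,6), (3,6)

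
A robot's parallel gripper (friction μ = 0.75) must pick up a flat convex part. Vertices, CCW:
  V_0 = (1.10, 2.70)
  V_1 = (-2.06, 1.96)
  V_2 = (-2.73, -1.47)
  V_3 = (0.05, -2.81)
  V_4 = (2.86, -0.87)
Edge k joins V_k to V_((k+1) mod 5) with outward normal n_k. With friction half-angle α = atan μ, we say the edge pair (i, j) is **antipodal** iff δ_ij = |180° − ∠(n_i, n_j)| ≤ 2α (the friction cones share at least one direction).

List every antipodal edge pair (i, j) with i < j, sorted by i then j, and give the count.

α = atan 0.75 = 36.87°;  2α = 73.74°
n_0 = (-0.2280, +0.9737)
n_1 = (-0.9815, +0.1917)
n_2 = (-0.4342, -0.9008)
n_3 = (+0.5681, -0.8229)
n_4 = (+0.8969, +0.4422)
  (0,1): δ = 114.23°  ·
  (0,2): δ = 38.91°  ✓
  (0,3): δ = 21.44°  ✓
  (0,4): δ = 103.06°  ·
  (1,2): δ = 104.68°  ·
  (1,3): δ = 44.33°  ✓
  (1,4): δ = 37.30°  ✓
  (2,3): δ = 119.64°  ·
  (2,4): δ = 38.02°  ✓
  (3,4): δ = 98.38°  ·
antipodal pairs: 5

count = 5; pairs: (0,2), (0,3), (1,3), (1,4), (2,4)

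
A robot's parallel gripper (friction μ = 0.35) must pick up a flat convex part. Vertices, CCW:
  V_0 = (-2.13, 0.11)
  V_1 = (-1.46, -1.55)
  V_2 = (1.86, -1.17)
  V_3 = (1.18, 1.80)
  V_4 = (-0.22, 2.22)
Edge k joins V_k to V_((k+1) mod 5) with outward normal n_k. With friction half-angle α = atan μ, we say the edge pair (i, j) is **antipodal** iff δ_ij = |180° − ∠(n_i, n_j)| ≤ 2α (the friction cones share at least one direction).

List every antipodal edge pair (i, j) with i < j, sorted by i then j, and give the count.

count = 2; pairs: (0,2), (1,3)

α = atan 0.35 = 19.29°;  2α = 38.58°
n_0 = (-0.9273, -0.3743)
n_1 = (+0.1137, -0.9935)
n_2 = (+0.9748, +0.2232)
n_3 = (+0.2873, +0.9578)
n_4 = (-0.7414, +0.6711)
  (0,1): δ = 105.45°  ·
  (0,2): δ = 9.08°  ✓
  (0,3): δ = 51.32°  ·
  (0,4): δ = 115.87°  ·
  (1,2): δ = 83.63°  ·
  (1,3): δ = 23.23°  ✓
  (1,4): δ = 41.32°  ·
  (2,3): δ = 119.60°  ·
  (2,4): δ = 55.05°  ·
  (3,4): δ = 115.45°  ·
antipodal pairs: 2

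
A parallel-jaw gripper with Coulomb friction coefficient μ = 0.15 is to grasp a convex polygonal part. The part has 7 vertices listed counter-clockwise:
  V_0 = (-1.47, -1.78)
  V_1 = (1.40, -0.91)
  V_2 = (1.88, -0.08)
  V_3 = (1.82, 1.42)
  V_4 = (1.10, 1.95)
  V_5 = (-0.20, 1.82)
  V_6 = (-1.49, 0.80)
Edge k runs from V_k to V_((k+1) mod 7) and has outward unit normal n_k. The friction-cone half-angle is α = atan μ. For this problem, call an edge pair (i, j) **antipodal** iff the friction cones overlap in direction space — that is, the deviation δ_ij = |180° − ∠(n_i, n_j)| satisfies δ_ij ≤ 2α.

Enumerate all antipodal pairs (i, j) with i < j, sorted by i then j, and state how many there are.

count = 2; pairs: (0,4), (2,6)

α = atan 0.15 = 8.53°;  2α = 17.06°
n_0 = (+0.2901, -0.9570)
n_1 = (+0.8657, -0.5006)
n_2 = (+0.9992, +0.0400)
n_3 = (+0.5928, +0.8053)
n_4 = (-0.0995, +0.9950)
n_5 = (-0.6202, +0.7844)
n_6 = (-1.0000, -0.0078)
  (0,1): δ = 136.91°  ·
  (0,2): δ = 104.57°  ·
  (0,3): δ = 53.22°  ·
  (0,4): δ = 11.15°  ✓
  (0,5): δ = 21.47°  ·
  (0,6): δ = 73.58°  ·
  (1,2): δ = 147.67°  ·
  (1,3): δ = 96.32°  ·
  (1,4): δ = 54.25°  ·
  (1,5): δ = 21.63°  ·
  (1,6): δ = 30.49°  ·
  (2,3): δ = 128.65°  ·
  (2,4): δ = 86.58°  ·
  (2,5): δ = 53.96°  ·
  (2,6): δ = 1.85°  ✓
  (3,4): δ = 137.93°  ·
  (3,5): δ = 105.31°  ·
  (3,6): δ = 53.20°  ·
  (4,5): δ = 147.38°  ·
  (4,6): δ = 95.27°  ·
  (5,6): δ = 127.89°  ·
antipodal pairs: 2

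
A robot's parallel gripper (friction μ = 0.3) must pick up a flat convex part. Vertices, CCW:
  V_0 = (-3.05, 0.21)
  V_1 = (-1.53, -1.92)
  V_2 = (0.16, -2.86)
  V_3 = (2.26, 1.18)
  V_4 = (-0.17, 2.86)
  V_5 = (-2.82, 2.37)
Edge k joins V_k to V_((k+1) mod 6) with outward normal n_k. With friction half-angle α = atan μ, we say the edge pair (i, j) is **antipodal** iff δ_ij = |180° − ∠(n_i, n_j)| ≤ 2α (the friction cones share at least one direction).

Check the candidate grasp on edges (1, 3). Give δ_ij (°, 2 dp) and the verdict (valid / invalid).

δ = 5.57°, valid

α = atan 0.3 = 16.70°;  2α = 33.40°
edge 1: e_1 = (+1.69, -0.94);  n_1 = (-0.4861, -0.8739)
edge 3: e_3 = (-2.43, +1.68);  n_3 = (+0.5687, +0.8226)
∠(n_1, n_3) = 174.43°
δ = |180° − 174.43°| = 5.57°
5.57° ≤ 2α = 33.40°  →  valid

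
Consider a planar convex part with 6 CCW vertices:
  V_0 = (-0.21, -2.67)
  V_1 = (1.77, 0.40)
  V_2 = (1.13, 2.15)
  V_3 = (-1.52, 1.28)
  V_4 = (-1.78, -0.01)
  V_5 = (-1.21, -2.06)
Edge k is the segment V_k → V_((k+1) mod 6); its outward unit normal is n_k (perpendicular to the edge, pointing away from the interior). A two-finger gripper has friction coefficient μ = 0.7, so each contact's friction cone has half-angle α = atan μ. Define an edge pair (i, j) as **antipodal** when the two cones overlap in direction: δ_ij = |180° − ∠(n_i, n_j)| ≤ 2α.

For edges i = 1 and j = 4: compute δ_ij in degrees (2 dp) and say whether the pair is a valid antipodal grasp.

α = atan 0.7 = 34.99°;  2α = 69.98°
edge 1: e_1 = (-0.64, +1.75);  n_1 = (+0.9392, +0.3435)
edge 4: e_4 = (+0.57, -2.05);  n_4 = (-0.9635, -0.2679)
∠(n_1, n_4) = 175.45°
δ = |180° − 175.45°| = 4.55°
4.55° ≤ 2α = 69.98°  →  valid

δ = 4.55°, valid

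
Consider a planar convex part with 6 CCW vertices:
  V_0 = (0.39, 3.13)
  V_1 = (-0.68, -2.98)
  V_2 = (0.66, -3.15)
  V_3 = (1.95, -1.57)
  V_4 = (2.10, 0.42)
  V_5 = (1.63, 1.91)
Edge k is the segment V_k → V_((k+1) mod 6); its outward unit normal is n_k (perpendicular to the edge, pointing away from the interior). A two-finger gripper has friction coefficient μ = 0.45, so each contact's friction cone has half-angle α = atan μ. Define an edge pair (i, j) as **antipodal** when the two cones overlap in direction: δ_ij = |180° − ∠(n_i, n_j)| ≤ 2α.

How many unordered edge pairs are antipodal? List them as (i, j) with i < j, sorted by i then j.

count = 4; pairs: (0,2), (0,3), (0,4), (1,5)

α = atan 0.45 = 24.23°;  2α = 48.46°
n_0 = (-0.9850, +0.1725)
n_1 = (-0.1259, -0.9920)
n_2 = (+0.7746, -0.6324)
n_3 = (+0.9972, -0.0752)
n_4 = (+0.9537, +0.3008)
n_5 = (+0.7013, +0.7128)
  (0,1): δ = 87.30°  ·
  (0,2): δ = 29.30°  ✓
  (0,3): δ = 5.62°  ✓
  (0,4): δ = 27.44°  ✓
  (0,5): δ = 55.40°  ·
  (1,2): δ = 122.00°  ·
  (1,3): δ = 87.08°  ·
  (1,4): δ = 65.26°  ·
  (1,5): δ = 37.30°  ✓
  (2,3): δ = 145.08°  ·
  (2,4): δ = 123.26°  ·
  (2,5): δ = 95.30°  ·
  (3,4): δ = 158.18°  ·
  (3,5): δ = 130.22°  ·
  (4,5): δ = 152.04°  ·
antipodal pairs: 4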